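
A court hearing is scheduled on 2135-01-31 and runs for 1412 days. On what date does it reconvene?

December 13, 2138

Counting forward 1412 days from January 31, 2135.
January has 31 days, so 31 − 31 = 0 days remain after January 31, 2135; 1412 − 0 = 1412 left.
February 2135 has 28 days (2135 is not a leap year): 1412 − 28 = 1384 left.
March 2135 has 31 days: 1384 − 31 = 1353 left.
April 2135 has 30 days: 1353 − 30 = 1323 left.
May 2135 has 31 days: 1323 − 31 = 1292 left.
June 2135 has 30 days: 1292 − 30 = 1262 left.
July 2135 has 31 days: 1262 − 31 = 1231 left.
August 2135 has 31 days: 1231 − 31 = 1200 left.
September 2135 has 30 days: 1200 − 30 = 1170 left.
October 2135 has 31 days: 1170 − 31 = 1139 left.
November 2135 has 30 days: 1139 − 30 = 1109 left.
December 2135 has 31 days: 1109 − 31 = 1078 left.
January 2136 has 31 days: 1078 − 31 = 1047 left.
February 2136 has 29 days (2136 is a leap year): 1047 − 29 = 1018 left.
March 2136 has 31 days: 1018 − 31 = 987 left.
April 2136 has 30 days: 987 − 30 = 957 left.
May 2136 has 31 days: 957 − 31 = 926 left.
June 2136 has 30 days: 926 − 30 = 896 left.
July 2136 has 31 days: 896 − 31 = 865 left.
August 2136 has 31 days: 865 − 31 = 834 left.
September 2136 has 30 days: 834 − 30 = 804 left.
October 2136 has 31 days: 804 − 31 = 773 left.
November 2136 has 30 days: 773 − 30 = 743 left.
December 2136 has 31 days: 743 − 31 = 712 left.
January 2137 has 31 days: 712 − 31 = 681 left.
February 2137 has 28 days (2137 is not a leap year): 681 − 28 = 653 left.
March 2137 has 31 days: 653 − 31 = 622 left.
April 2137 has 30 days: 622 − 30 = 592 left.
May 2137 has 31 days: 592 − 31 = 561 left.
June 2137 has 30 days: 561 − 30 = 531 left.
July 2137 has 31 days: 531 − 31 = 500 left.
August 2137 has 31 days: 500 − 31 = 469 left.
September 2137 has 30 days: 469 − 30 = 439 left.
October 2137 has 31 days: 439 − 31 = 408 left.
November 2137 has 30 days: 408 − 30 = 378 left.
December 2137 has 31 days: 378 − 31 = 347 left.
January 2138 has 31 days: 347 − 31 = 316 left.
February 2138 has 28 days (2138 is not a leap year): 316 − 28 = 288 left.
March 2138 has 31 days: 288 − 31 = 257 left.
April 2138 has 30 days: 257 − 30 = 227 left.
May 2138 has 31 days: 227 − 31 = 196 left.
June 2138 has 30 days: 196 − 30 = 166 left.
July 2138 has 31 days: 166 − 31 = 135 left.
August 2138 has 31 days: 135 − 31 = 104 left.
September 2138 has 30 days: 104 − 30 = 74 left.
October 2138 has 31 days: 74 − 31 = 43 left.
November 2138 has 30 days: 43 − 30 = 13 left.
13 days into December 2138 → December 13, 2138.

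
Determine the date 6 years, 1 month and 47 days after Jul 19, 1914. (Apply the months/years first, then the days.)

Adding 6 years, 1 month and 47 days from July 19, 1914: first the month/year part, then the days.
+6 years → 1920; month 7 + 1 = 8 → August 1920.
Day 19 is valid in August, giving August 19, 1920.
Now add 47 days from August 19, 1920.
August has 31 days, so 31 − 19 = 12 days remain after August 19, 1920; 47 − 12 = 35 left.
September 1920 has 30 days: 35 − 30 = 5 left.
5 days into October 1920 → October 5, 1920.

October 5, 1920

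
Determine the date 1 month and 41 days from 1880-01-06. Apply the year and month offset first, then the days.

Counting forward 1 month and 41 days from January 6, 1880: first the month/year part, then the days.
month 1 + 1 = 2 → February 1880.
Day 6 is valid in February, giving February 6, 1880.
Now add 41 days from February 6, 1880.
February has 29 days, so 29 − 6 = 23 days remain after February 6, 1880; 41 − 23 = 18 left.
18 days into March 1880 → March 18, 1880.

March 18, 1880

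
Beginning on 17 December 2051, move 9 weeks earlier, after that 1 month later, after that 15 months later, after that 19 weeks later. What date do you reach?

Counting back 9 weeks (= 63 days) from December 17, 2051:
Going back 17 days from December 17, 2051 reaches the end of the previous month; 63 − 17 = 46 left.
November 2051 has 30 days: 46 − 30 = 16 left.
October 2051 has 31 days; 31 − 16 = 15 → October 15, 2051.
Counting forward 1 month from October 15, 2051:
month 10 + 1 = 11 → November 2051.
Day 15 is valid in November, giving November 15, 2051.
Advancing 15 months from November 15, 2051:
month 11 + 15 = 26, which is month 2 of year 2053 → February 2053.
Day 15 is valid in February, giving February 15, 2053.
Adding 19 weeks (= 133 days) from February 15, 2053:
February has 28 days, so 28 − 15 = 13 days remain after February 15, 2053; 133 − 13 = 120 left.
March 2053 has 31 days: 120 − 31 = 89 left.
April 2053 has 30 days: 89 − 30 = 59 left.
May 2053 has 31 days: 59 − 31 = 28 left.
28 days into June 2053 → June 28, 2053.

June 28, 2053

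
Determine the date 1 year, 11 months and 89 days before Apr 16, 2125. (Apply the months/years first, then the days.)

February 16, 2123

Counting back 1 year, 11 months and 89 days from April 16, 2125: first the month/year part, then the days.
-1 year → 2124; month 4 − 11 = -7, which is month 5 of year 2123 → May 2123.
Day 16 is valid in May, giving May 16, 2123.
Now subtract 89 days from May 16, 2123.
Going back 16 days from May 16, 2123 reaches the end of the previous month; 89 − 16 = 73 left.
April 2123 has 30 days: 73 − 30 = 43 left.
March 2123 has 31 days: 43 − 31 = 12 left.
February 2123 has 28 days; 28 − 12 = 16 → February 16, 2123.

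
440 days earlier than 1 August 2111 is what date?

May 18, 2110

Going back 440 days from August 1, 2111.
Going back 1 day from August 1, 2111 reaches the end of the previous month; 440 − 1 = 439 left.
July 2111 has 31 days: 439 − 31 = 408 left.
June 2111 has 30 days: 408 − 30 = 378 left.
May 2111 has 31 days: 378 − 31 = 347 left.
April 2111 has 30 days: 347 − 30 = 317 left.
March 2111 has 31 days: 317 − 31 = 286 left.
February 2111 has 28 days (2111 is not a leap year): 286 − 28 = 258 left.
January 2111 has 31 days: 258 − 31 = 227 left.
December 2110 has 31 days: 227 − 31 = 196 left.
November 2110 has 30 days: 196 − 30 = 166 left.
October 2110 has 31 days: 166 − 31 = 135 left.
September 2110 has 30 days: 135 − 30 = 105 left.
August 2110 has 31 days: 105 − 31 = 74 left.
July 2110 has 31 days: 74 − 31 = 43 left.
June 2110 has 30 days: 43 − 30 = 13 left.
May 2110 has 31 days; 31 − 13 = 18 → May 18, 2110.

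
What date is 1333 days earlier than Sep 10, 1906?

Going back 1333 days from September 10, 1906.
Going back 10 days from September 10, 1906 reaches the end of the previous month; 1333 − 10 = 1323 left.
August 1906 has 31 days: 1323 − 31 = 1292 left.
July 1906 has 31 days: 1292 − 31 = 1261 left.
June 1906 has 30 days: 1261 − 30 = 1231 left.
May 1906 has 31 days: 1231 − 31 = 1200 left.
April 1906 has 30 days: 1200 − 30 = 1170 left.
March 1906 has 31 days: 1170 − 31 = 1139 left.
February 1906 has 28 days (1906 is not a leap year): 1139 − 28 = 1111 left.
January 1906 has 31 days: 1111 − 31 = 1080 left.
December 1905 has 31 days: 1080 − 31 = 1049 left.
November 1905 has 30 days: 1049 − 30 = 1019 left.
October 1905 has 31 days: 1019 − 31 = 988 left.
September 1905 has 30 days: 988 − 30 = 958 left.
August 1905 has 31 days: 958 − 31 = 927 left.
July 1905 has 31 days: 927 − 31 = 896 left.
June 1905 has 30 days: 896 − 30 = 866 left.
May 1905 has 31 days: 866 − 31 = 835 left.
April 1905 has 30 days: 835 − 30 = 805 left.
March 1905 has 31 days: 805 − 31 = 774 left.
February 1905 has 28 days (1905 is not a leap year): 774 − 28 = 746 left.
January 1905 has 31 days: 746 − 31 = 715 left.
December 1904 has 31 days: 715 − 31 = 684 left.
November 1904 has 30 days: 684 − 30 = 654 left.
October 1904 has 31 days: 654 − 31 = 623 left.
September 1904 has 30 days: 623 − 30 = 593 left.
August 1904 has 31 days: 593 − 31 = 562 left.
July 1904 has 31 days: 562 − 31 = 531 left.
June 1904 has 30 days: 531 − 30 = 501 left.
May 1904 has 31 days: 501 − 31 = 470 left.
April 1904 has 30 days: 470 − 30 = 440 left.
March 1904 has 31 days: 440 − 31 = 409 left.
February 1904 has 29 days (1904 is a leap year): 409 − 29 = 380 left.
January 1904 has 31 days: 380 − 31 = 349 left.
December 1903 has 31 days: 349 − 31 = 318 left.
November 1903 has 30 days: 318 − 30 = 288 left.
October 1903 has 31 days: 288 − 31 = 257 left.
September 1903 has 30 days: 257 − 30 = 227 left.
August 1903 has 31 days: 227 − 31 = 196 left.
July 1903 has 31 days: 196 − 31 = 165 left.
June 1903 has 30 days: 165 − 30 = 135 left.
May 1903 has 31 days: 135 − 31 = 104 left.
April 1903 has 30 days: 104 − 30 = 74 left.
March 1903 has 31 days: 74 − 31 = 43 left.
February 1903 has 28 days (1903 is not a leap year): 43 − 28 = 15 left.
January 1903 has 31 days; 31 − 15 = 16 → January 16, 1903.

January 16, 1903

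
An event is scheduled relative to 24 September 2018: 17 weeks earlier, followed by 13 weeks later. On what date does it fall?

August 27, 2018

Counting back 17 weeks (= 119 days) from September 24, 2018:
Going back 24 days from September 24, 2018 reaches the end of the previous month; 119 − 24 = 95 left.
August 2018 has 31 days: 95 − 31 = 64 left.
July 2018 has 31 days: 64 − 31 = 33 left.
June 2018 has 30 days: 33 − 30 = 3 left.
May 2018 has 31 days; 31 − 3 = 28 → May 28, 2018.
Advancing 13 weeks (= 91 days) from May 28, 2018:
May has 31 days, so 31 − 28 = 3 days remain after May 28, 2018; 91 − 3 = 88 left.
June 2018 has 30 days: 88 − 30 = 58 left.
July 2018 has 31 days: 58 − 31 = 27 left.
27 days into August 2018 → August 27, 2018.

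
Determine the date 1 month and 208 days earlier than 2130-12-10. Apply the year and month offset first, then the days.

Going back 1 month and 208 days from December 10, 2130: first the month/year part, then the days.
month 12 − 1 = 11 → November 2130.
Day 10 is valid in November, giving November 10, 2130.
Now subtract 208 days from November 10, 2130.
Going back 10 days from November 10, 2130 reaches the end of the previous month; 208 − 10 = 198 left.
October 2130 has 31 days: 198 − 31 = 167 left.
September 2130 has 30 days: 167 − 30 = 137 left.
August 2130 has 31 days: 137 − 31 = 106 left.
July 2130 has 31 days: 106 − 31 = 75 left.
June 2130 has 30 days: 75 − 30 = 45 left.
May 2130 has 31 days: 45 − 31 = 14 left.
April 2130 has 30 days; 30 − 14 = 16 → April 16, 2130.

April 16, 2130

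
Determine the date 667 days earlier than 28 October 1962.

Going back 667 days from October 28, 1962.
Going back 28 days from October 28, 1962 reaches the end of the previous month; 667 − 28 = 639 left.
September 1962 has 30 days: 639 − 30 = 609 left.
August 1962 has 31 days: 609 − 31 = 578 left.
July 1962 has 31 days: 578 − 31 = 547 left.
June 1962 has 30 days: 547 − 30 = 517 left.
May 1962 has 31 days: 517 − 31 = 486 left.
April 1962 has 30 days: 486 − 30 = 456 left.
March 1962 has 31 days: 456 − 31 = 425 left.
February 1962 has 28 days (1962 is not a leap year): 425 − 28 = 397 left.
January 1962 has 31 days: 397 − 31 = 366 left.
December 1961 has 31 days: 366 − 31 = 335 left.
November 1961 has 30 days: 335 − 30 = 305 left.
October 1961 has 31 days: 305 − 31 = 274 left.
September 1961 has 30 days: 274 − 30 = 244 left.
August 1961 has 31 days: 244 − 31 = 213 left.
July 1961 has 31 days: 213 − 31 = 182 left.
June 1961 has 30 days: 182 − 30 = 152 left.
May 1961 has 31 days: 152 − 31 = 121 left.
April 1961 has 30 days: 121 − 30 = 91 left.
March 1961 has 31 days: 91 − 31 = 60 left.
February 1961 has 28 days (1961 is not a leap year): 60 − 28 = 32 left.
January 1961 has 31 days: 32 − 31 = 1 left.
December 1960 has 31 days; 31 − 1 = 30 → December 30, 1960.

December 30, 1960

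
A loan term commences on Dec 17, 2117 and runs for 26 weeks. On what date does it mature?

June 17, 2118

Adding 26 weeks = 182 days from December 17, 2117.
December has 31 days, so 31 − 17 = 14 days remain after December 17, 2117; 182 − 14 = 168 left.
January 2118 has 31 days: 168 − 31 = 137 left.
February 2118 has 28 days (2118 is not a leap year): 137 − 28 = 109 left.
March 2118 has 31 days: 109 − 31 = 78 left.
April 2118 has 30 days: 78 − 30 = 48 left.
May 2118 has 31 days: 48 − 31 = 17 left.
17 days into June 2118 → June 17, 2118.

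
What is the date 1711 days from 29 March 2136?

December 4, 2140

Counting forward 1711 days from March 29, 2136.
March has 31 days, so 31 − 29 = 2 days remain after March 29, 2136; 1711 − 2 = 1709 left.
April 2136 has 30 days: 1709 − 30 = 1679 left.
May 2136 has 31 days: 1679 − 31 = 1648 left.
June 2136 has 30 days: 1648 − 30 = 1618 left.
July 2136 has 31 days: 1618 − 31 = 1587 left.
August 2136 has 31 days: 1587 − 31 = 1556 left.
September 2136 has 30 days: 1556 − 30 = 1526 left.
October 2136 has 31 days: 1526 − 31 = 1495 left.
November 2136 has 30 days: 1495 − 30 = 1465 left.
December 2136 has 31 days: 1465 − 31 = 1434 left.
January 2137 has 31 days: 1434 − 31 = 1403 left.
February 2137 has 28 days (2137 is not a leap year): 1403 − 28 = 1375 left.
March 2137 has 31 days: 1375 − 31 = 1344 left.
April 2137 has 30 days: 1344 − 30 = 1314 left.
May 2137 has 31 days: 1314 − 31 = 1283 left.
June 2137 has 30 days: 1283 − 30 = 1253 left.
July 2137 has 31 days: 1253 − 31 = 1222 left.
August 2137 has 31 days: 1222 − 31 = 1191 left.
September 2137 has 30 days: 1191 − 30 = 1161 left.
October 2137 has 31 days: 1161 − 31 = 1130 left.
November 2137 has 30 days: 1130 − 30 = 1100 left.
December 2137 has 31 days: 1100 − 31 = 1069 left.
January 2138 has 31 days: 1069 − 31 = 1038 left.
February 2138 has 28 days (2138 is not a leap year): 1038 − 28 = 1010 left.
March 2138 has 31 days: 1010 − 31 = 979 left.
April 2138 has 30 days: 979 − 30 = 949 left.
May 2138 has 31 days: 949 − 31 = 918 left.
June 2138 has 30 days: 918 − 30 = 888 left.
July 2138 has 31 days: 888 − 31 = 857 left.
August 2138 has 31 days: 857 − 31 = 826 left.
September 2138 has 30 days: 826 − 30 = 796 left.
October 2138 has 31 days: 796 − 31 = 765 left.
November 2138 has 30 days: 765 − 30 = 735 left.
December 2138 has 31 days: 735 − 31 = 704 left.
January 2139 has 31 days: 704 − 31 = 673 left.
February 2139 has 28 days (2139 is not a leap year): 673 − 28 = 645 left.
March 2139 has 31 days: 645 − 31 = 614 left.
April 2139 has 30 days: 614 − 30 = 584 left.
May 2139 has 31 days: 584 − 31 = 553 left.
June 2139 has 30 days: 553 − 30 = 523 left.
July 2139 has 31 days: 523 − 31 = 492 left.
August 2139 has 31 days: 492 − 31 = 461 left.
September 2139 has 30 days: 461 − 30 = 431 left.
October 2139 has 31 days: 431 − 31 = 400 left.
November 2139 has 30 days: 400 − 30 = 370 left.
December 2139 has 31 days: 370 − 31 = 339 left.
January 2140 has 31 days: 339 − 31 = 308 left.
February 2140 has 29 days (2140 is a leap year): 308 − 29 = 279 left.
March 2140 has 31 days: 279 − 31 = 248 left.
April 2140 has 30 days: 248 − 30 = 218 left.
May 2140 has 31 days: 218 − 31 = 187 left.
June 2140 has 30 days: 187 − 30 = 157 left.
July 2140 has 31 days: 157 − 31 = 126 left.
August 2140 has 31 days: 126 − 31 = 95 left.
September 2140 has 30 days: 95 − 30 = 65 left.
October 2140 has 31 days: 65 − 31 = 34 left.
November 2140 has 30 days: 34 − 30 = 4 left.
4 days into December 2140 → December 4, 2140.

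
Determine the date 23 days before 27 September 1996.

Counting back 23 days from September 27, 1996.
27 − 23 = 4, still in September 1996.

September 4, 1996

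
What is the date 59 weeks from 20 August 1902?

Counting forward 59 weeks = 413 days from August 20, 1902.
August has 31 days, so 31 − 20 = 11 days remain after August 20, 1902; 413 − 11 = 402 left.
September 1902 has 30 days: 402 − 30 = 372 left.
October 1902 has 31 days: 372 − 31 = 341 left.
November 1902 has 30 days: 341 − 30 = 311 left.
December 1902 has 31 days: 311 − 31 = 280 left.
January 1903 has 31 days: 280 − 31 = 249 left.
February 1903 has 28 days (1903 is not a leap year): 249 − 28 = 221 left.
March 1903 has 31 days: 221 − 31 = 190 left.
April 1903 has 30 days: 190 − 30 = 160 left.
May 1903 has 31 days: 160 − 31 = 129 left.
June 1903 has 30 days: 129 − 30 = 99 left.
July 1903 has 31 days: 99 − 31 = 68 left.
August 1903 has 31 days: 68 − 31 = 37 left.
September 1903 has 30 days: 37 − 30 = 7 left.
7 days into October 1903 → October 7, 1903.

October 7, 1903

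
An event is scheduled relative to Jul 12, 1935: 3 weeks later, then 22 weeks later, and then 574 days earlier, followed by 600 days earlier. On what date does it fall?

October 16, 1932

Counting forward 3 weeks (= 21 days) from July 12, 1935:
July has 31 days, so 31 − 12 = 19 days remain after July 12, 1935; 21 − 19 = 2 left.
2 days into August 1935 → August 2, 1935.
Advancing 22 weeks (= 154 days) from August 2, 1935:
August has 31 days, so 31 − 2 = 29 days remain after August 2, 1935; 154 − 29 = 125 left.
September 1935 has 30 days: 125 − 30 = 95 left.
October 1935 has 31 days: 95 − 31 = 64 left.
November 1935 has 30 days: 64 − 30 = 34 left.
December 1935 has 31 days: 34 − 31 = 3 left.
3 days into January 1936 → January 3, 1936.
Going back 574 days from January 3, 1936:
Going back 3 days from January 3, 1936 reaches the end of the previous month; 574 − 3 = 571 left.
December 1935 has 31 days: 571 − 31 = 540 left.
November 1935 has 30 days: 540 − 30 = 510 left.
October 1935 has 31 days: 510 − 31 = 479 left.
September 1935 has 30 days: 479 − 30 = 449 left.
August 1935 has 31 days: 449 − 31 = 418 left.
July 1935 has 31 days: 418 − 31 = 387 left.
June 1935 has 30 days: 387 − 30 = 357 left.
May 1935 has 31 days: 357 − 31 = 326 left.
April 1935 has 30 days: 326 − 30 = 296 left.
March 1935 has 31 days: 296 − 31 = 265 left.
February 1935 has 28 days (1935 is not a leap year): 265 − 28 = 237 left.
January 1935 has 31 days: 237 − 31 = 206 left.
December 1934 has 31 days: 206 − 31 = 175 left.
November 1934 has 30 days: 175 − 30 = 145 left.
October 1934 has 31 days: 145 − 31 = 114 left.
September 1934 has 30 days: 114 − 30 = 84 left.
August 1934 has 31 days: 84 − 31 = 53 left.
July 1934 has 31 days: 53 − 31 = 22 left.
June 1934 has 30 days; 30 − 22 = 8 → June 8, 1934.
Subtracting 600 days from June 8, 1934:
Going back 8 days from June 8, 1934 reaches the end of the previous month; 600 − 8 = 592 left.
May 1934 has 31 days: 592 − 31 = 561 left.
April 1934 has 30 days: 561 − 30 = 531 left.
March 1934 has 31 days: 531 − 31 = 500 left.
February 1934 has 28 days (1934 is not a leap year): 500 − 28 = 472 left.
January 1934 has 31 days: 472 − 31 = 441 left.
December 1933 has 31 days: 441 − 31 = 410 left.
November 1933 has 30 days: 410 − 30 = 380 left.
October 1933 has 31 days: 380 − 31 = 349 left.
September 1933 has 30 days: 349 − 30 = 319 left.
August 1933 has 31 days: 319 − 31 = 288 left.
July 1933 has 31 days: 288 − 31 = 257 left.
June 1933 has 30 days: 257 − 30 = 227 left.
May 1933 has 31 days: 227 − 31 = 196 left.
April 1933 has 30 days: 196 − 30 = 166 left.
March 1933 has 31 days: 166 − 31 = 135 left.
February 1933 has 28 days (1933 is not a leap year): 135 − 28 = 107 left.
January 1933 has 31 days: 107 − 31 = 76 left.
December 1932 has 31 days: 76 − 31 = 45 left.
November 1932 has 30 days: 45 − 30 = 15 left.
October 1932 has 31 days; 31 − 15 = 16 → October 16, 1932.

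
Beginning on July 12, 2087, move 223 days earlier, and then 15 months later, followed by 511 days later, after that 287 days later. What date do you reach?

Going back 223 days from July 12, 2087:
Going back 12 days from July 12, 2087 reaches the end of the previous month; 223 − 12 = 211 left.
June 2087 has 30 days: 211 − 30 = 181 left.
May 2087 has 31 days: 181 − 31 = 150 left.
April 2087 has 30 days: 150 − 30 = 120 left.
March 2087 has 31 days: 120 − 31 = 89 left.
February 2087 has 28 days (2087 is not a leap year): 89 − 28 = 61 left.
January 2087 has 31 days: 61 − 31 = 30 left.
December 2086 has 31 days; 31 − 30 = 1 → December 1, 2086.
Counting forward 15 months from December 1, 2086:
month 12 + 15 = 27, which is month 3 of year 2088 → March 2088.
Day 1 is valid in March, giving March 1, 2088.
Advancing 511 days from March 1, 2088:
March has 31 days, so 31 − 1 = 30 days remain after March 1, 2088; 511 − 30 = 481 left.
April 2088 has 30 days: 481 − 30 = 451 left.
May 2088 has 31 days: 451 − 31 = 420 left.
June 2088 has 30 days: 420 − 30 = 390 left.
July 2088 has 31 days: 390 − 31 = 359 left.
August 2088 has 31 days: 359 − 31 = 328 left.
September 2088 has 30 days: 328 − 30 = 298 left.
October 2088 has 31 days: 298 − 31 = 267 left.
November 2088 has 30 days: 267 − 30 = 237 left.
December 2088 has 31 days: 237 − 31 = 206 left.
January 2089 has 31 days: 206 − 31 = 175 left.
February 2089 has 28 days (2089 is not a leap year): 175 − 28 = 147 left.
March 2089 has 31 days: 147 − 31 = 116 left.
April 2089 has 30 days: 116 − 30 = 86 left.
May 2089 has 31 days: 86 − 31 = 55 left.
June 2089 has 30 days: 55 − 30 = 25 left.
25 days into July 2089 → July 25, 2089.
Counting forward 287 days from July 25, 2089:
July has 31 days, so 31 − 25 = 6 days remain after July 25, 2089; 287 − 6 = 281 left.
August 2089 has 31 days: 281 − 31 = 250 left.
September 2089 has 30 days: 250 − 30 = 220 left.
October 2089 has 31 days: 220 − 31 = 189 left.
November 2089 has 30 days: 189 − 30 = 159 left.
December 2089 has 31 days: 159 − 31 = 128 left.
January 2090 has 31 days: 128 − 31 = 97 left.
February 2090 has 28 days (2090 is not a leap year): 97 − 28 = 69 left.
March 2090 has 31 days: 69 − 31 = 38 left.
April 2090 has 30 days: 38 − 30 = 8 left.
8 days into May 2090 → May 8, 2090.

May 8, 2090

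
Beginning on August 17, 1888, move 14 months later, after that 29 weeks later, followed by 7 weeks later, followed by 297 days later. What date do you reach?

April 19, 1891

Adding 14 months from August 17, 1888:
month 8 + 14 = 22, which is month 10 of year 1889 → October 1889.
Day 17 is valid in October, giving October 17, 1889.
Advancing 29 weeks (= 203 days) from October 17, 1889:
October has 31 days, so 31 − 17 = 14 days remain after October 17, 1889; 203 − 14 = 189 left.
November 1889 has 30 days: 189 − 30 = 159 left.
December 1889 has 31 days: 159 − 31 = 128 left.
January 1890 has 31 days: 128 − 31 = 97 left.
February 1890 has 28 days (1890 is not a leap year): 97 − 28 = 69 left.
March 1890 has 31 days: 69 − 31 = 38 left.
April 1890 has 30 days: 38 − 30 = 8 left.
8 days into May 1890 → May 8, 1890.
Adding 7 weeks (= 49 days) from May 8, 1890:
May has 31 days, so 31 − 8 = 23 days remain after May 8, 1890; 49 − 23 = 26 left.
26 days into June 1890 → June 26, 1890.
Counting forward 297 days from June 26, 1890:
June has 30 days, so 30 − 26 = 4 days remain after June 26, 1890; 297 − 4 = 293 left.
July 1890 has 31 days: 293 − 31 = 262 left.
August 1890 has 31 days: 262 − 31 = 231 left.
September 1890 has 30 days: 231 − 30 = 201 left.
October 1890 has 31 days: 201 − 31 = 170 left.
November 1890 has 30 days: 170 − 30 = 140 left.
December 1890 has 31 days: 140 − 31 = 109 left.
January 1891 has 31 days: 109 − 31 = 78 left.
February 1891 has 28 days (1891 is not a leap year): 78 − 28 = 50 left.
March 1891 has 31 days: 50 − 31 = 19 left.
19 days into April 1891 → April 19, 1891.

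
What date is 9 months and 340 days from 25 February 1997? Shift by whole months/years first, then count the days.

October 31, 1998

Counting forward 9 months and 340 days from February 25, 1997: first the month/year part, then the days.
month 2 + 9 = 11 → November 1997.
Day 25 is valid in November, giving November 25, 1997.
Now add 340 days from November 25, 1997.
November has 30 days, so 30 − 25 = 5 days remain after November 25, 1997; 340 − 5 = 335 left.
December 1997 has 31 days: 335 − 31 = 304 left.
January 1998 has 31 days: 304 − 31 = 273 left.
February 1998 has 28 days (1998 is not a leap year): 273 − 28 = 245 left.
March 1998 has 31 days: 245 − 31 = 214 left.
April 1998 has 30 days: 214 − 30 = 184 left.
May 1998 has 31 days: 184 − 31 = 153 left.
June 1998 has 30 days: 153 − 30 = 123 left.
July 1998 has 31 days: 123 − 31 = 92 left.
August 1998 has 31 days: 92 − 31 = 61 left.
September 1998 has 30 days: 61 − 30 = 31 left.
31 days into October 1998 → October 31, 1998.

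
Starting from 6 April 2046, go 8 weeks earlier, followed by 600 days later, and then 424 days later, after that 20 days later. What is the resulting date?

December 19, 2048

Counting back 8 weeks (= 56 days) from April 6, 2046:
Going back 6 days from April 6, 2046 reaches the end of the previous month; 56 − 6 = 50 left.
March 2046 has 31 days: 50 − 31 = 19 left.
February 2046 has 28 days; 28 − 19 = 9 → February 9, 2046.
Counting forward 600 days from February 9, 2046:
February has 28 days, so 28 − 9 = 19 days remain after February 9, 2046; 600 − 19 = 581 left.
March 2046 has 31 days: 581 − 31 = 550 left.
April 2046 has 30 days: 550 − 30 = 520 left.
May 2046 has 31 days: 520 − 31 = 489 left.
June 2046 has 30 days: 489 − 30 = 459 left.
July 2046 has 31 days: 459 − 31 = 428 left.
August 2046 has 31 days: 428 − 31 = 397 left.
September 2046 has 30 days: 397 − 30 = 367 left.
October 2046 has 31 days: 367 − 31 = 336 left.
November 2046 has 30 days: 336 − 30 = 306 left.
December 2046 has 31 days: 306 − 31 = 275 left.
January 2047 has 31 days: 275 − 31 = 244 left.
February 2047 has 28 days (2047 is not a leap year): 244 − 28 = 216 left.
March 2047 has 31 days: 216 − 31 = 185 left.
April 2047 has 30 days: 185 − 30 = 155 left.
May 2047 has 31 days: 155 − 31 = 124 left.
June 2047 has 30 days: 124 − 30 = 94 left.
July 2047 has 31 days: 94 − 31 = 63 left.
August 2047 has 31 days: 63 − 31 = 32 left.
September 2047 has 30 days: 32 − 30 = 2 left.
2 days into October 2047 → October 2, 2047.
Advancing 424 days from October 2, 2047:
October has 31 days, so 31 − 2 = 29 days remain after October 2, 2047; 424 − 29 = 395 left.
November 2047 has 30 days: 395 − 30 = 365 left.
December 2047 has 31 days: 365 − 31 = 334 left.
January 2048 has 31 days: 334 − 31 = 303 left.
February 2048 has 29 days (2048 is a leap year): 303 − 29 = 274 left.
March 2048 has 31 days: 274 − 31 = 243 left.
April 2048 has 30 days: 243 − 30 = 213 left.
May 2048 has 31 days: 213 − 31 = 182 left.
June 2048 has 30 days: 182 − 30 = 152 left.
July 2048 has 31 days: 152 − 31 = 121 left.
August 2048 has 31 days: 121 − 31 = 90 left.
September 2048 has 30 days: 90 − 30 = 60 left.
October 2048 has 31 days: 60 − 31 = 29 left.
29 days into November 2048 → November 29, 2048.
Adding 20 days from November 29, 2048:
November has 30 days, so 30 − 29 = 1 day remains after November 29, 2048; 20 − 1 = 19 left.
19 days into December 2048 → December 19, 2048.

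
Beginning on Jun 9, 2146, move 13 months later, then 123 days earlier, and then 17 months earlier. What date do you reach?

October 8, 2145

Advancing 13 months from June 9, 2146:
month 6 + 13 = 19, which is month 7 of year 2147 → July 2147.
Day 9 is valid in July, giving July 9, 2147.
Going back 123 days from July 9, 2147:
Going back 9 days from July 9, 2147 reaches the end of the previous month; 123 − 9 = 114 left.
June 2147 has 30 days: 114 − 30 = 84 left.
May 2147 has 31 days: 84 − 31 = 53 left.
April 2147 has 30 days: 53 − 30 = 23 left.
March 2147 has 31 days; 31 − 23 = 8 → March 8, 2147.
Going back 17 months from March 8, 2147:
month 3 − 17 = -14, which is month 10 of year 2145 → October 2145.
Day 8 is valid in October, giving October 8, 2145.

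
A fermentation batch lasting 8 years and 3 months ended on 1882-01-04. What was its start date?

October 4, 1873

Going back 8 years and 3 months from January 4, 1882.
-8 years → 1874; month 1 − 3 = -2, which is month 10 of year 1873 → October 1873.
Day 4 is valid in October, giving October 4, 1873.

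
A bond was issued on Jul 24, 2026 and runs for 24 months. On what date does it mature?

Advancing 24 months from July 24, 2026.
month 7 + 24 = 31, which is month 7 of year 2028 → July 2028.
Day 24 is valid in July, giving July 24, 2028.

July 24, 2028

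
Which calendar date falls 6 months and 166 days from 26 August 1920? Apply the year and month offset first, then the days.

August 11, 1921

Counting forward 6 months and 166 days from August 26, 1920: first the month/year part, then the days.
month 8 + 6 = 14, which is month 2 of year 1921 → February 1921.
Day 26 is valid in February, giving February 26, 1921.
Now add 166 days from February 26, 1921.
February has 28 days, so 28 − 26 = 2 days remain after February 26, 1921; 166 − 2 = 164 left.
March 1921 has 31 days: 164 − 31 = 133 left.
April 1921 has 30 days: 133 − 30 = 103 left.
May 1921 has 31 days: 103 − 31 = 72 left.
June 1921 has 30 days: 72 − 30 = 42 left.
July 1921 has 31 days: 42 − 31 = 11 left.
11 days into August 1921 → August 11, 1921.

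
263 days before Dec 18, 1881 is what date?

March 30, 1881

Subtracting 263 days from December 18, 1881.
Going back 18 days from December 18, 1881 reaches the end of the previous month; 263 − 18 = 245 left.
November 1881 has 30 days: 245 − 30 = 215 left.
October 1881 has 31 days: 215 − 31 = 184 left.
September 1881 has 30 days: 184 − 30 = 154 left.
August 1881 has 31 days: 154 − 31 = 123 left.
July 1881 has 31 days: 123 − 31 = 92 left.
June 1881 has 30 days: 92 − 30 = 62 left.
May 1881 has 31 days: 62 − 31 = 31 left.
April 1881 has 30 days: 31 − 30 = 1 left.
March 1881 has 31 days; 31 − 1 = 30 → March 30, 1881.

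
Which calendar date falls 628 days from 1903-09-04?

Counting forward 628 days from September 4, 1903.
September has 30 days, so 30 − 4 = 26 days remain after September 4, 1903; 628 − 26 = 602 left.
October 1903 has 31 days: 602 − 31 = 571 left.
November 1903 has 30 days: 571 − 30 = 541 left.
December 1903 has 31 days: 541 − 31 = 510 left.
January 1904 has 31 days: 510 − 31 = 479 left.
February 1904 has 29 days (1904 is a leap year): 479 − 29 = 450 left.
March 1904 has 31 days: 450 − 31 = 419 left.
April 1904 has 30 days: 419 − 30 = 389 left.
May 1904 has 31 days: 389 − 31 = 358 left.
June 1904 has 30 days: 358 − 30 = 328 left.
July 1904 has 31 days: 328 − 31 = 297 left.
August 1904 has 31 days: 297 − 31 = 266 left.
September 1904 has 30 days: 266 − 30 = 236 left.
October 1904 has 31 days: 236 − 31 = 205 left.
November 1904 has 30 days: 205 − 30 = 175 left.
December 1904 has 31 days: 175 − 31 = 144 left.
January 1905 has 31 days: 144 − 31 = 113 left.
February 1905 has 28 days (1905 is not a leap year): 113 − 28 = 85 left.
March 1905 has 31 days: 85 − 31 = 54 left.
April 1905 has 30 days: 54 − 30 = 24 left.
24 days into May 1905 → May 24, 1905.

May 24, 1905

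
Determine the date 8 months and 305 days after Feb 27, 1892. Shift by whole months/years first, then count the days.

August 28, 1893

Advancing 8 months and 305 days from February 27, 1892: first the month/year part, then the days.
month 2 + 8 = 10 → October 1892.
Day 27 is valid in October, giving October 27, 1892.
Now add 305 days from October 27, 1892.
October has 31 days, so 31 − 27 = 4 days remain after October 27, 1892; 305 − 4 = 301 left.
November 1892 has 30 days: 301 − 30 = 271 left.
December 1892 has 31 days: 271 − 31 = 240 left.
January 1893 has 31 days: 240 − 31 = 209 left.
February 1893 has 28 days (1893 is not a leap year): 209 − 28 = 181 left.
March 1893 has 31 days: 181 − 31 = 150 left.
April 1893 has 30 days: 150 − 30 = 120 left.
May 1893 has 31 days: 120 − 31 = 89 left.
June 1893 has 30 days: 89 − 30 = 59 left.
July 1893 has 31 days: 59 − 31 = 28 left.
28 days into August 1893 → August 28, 1893.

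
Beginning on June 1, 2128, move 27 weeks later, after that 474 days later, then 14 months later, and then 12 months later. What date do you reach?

May 26, 2132

Advancing 27 weeks (= 189 days) from June 1, 2128:
June has 30 days, so 30 − 1 = 29 days remain after June 1, 2128; 189 − 29 = 160 left.
July 2128 has 31 days: 160 − 31 = 129 left.
August 2128 has 31 days: 129 − 31 = 98 left.
September 2128 has 30 days: 98 − 30 = 68 left.
October 2128 has 31 days: 68 − 31 = 37 left.
November 2128 has 30 days: 37 − 30 = 7 left.
7 days into December 2128 → December 7, 2128.
Advancing 474 days from December 7, 2128:
December has 31 days, so 31 − 7 = 24 days remain after December 7, 2128; 474 − 24 = 450 left.
January 2129 has 31 days: 450 − 31 = 419 left.
February 2129 has 28 days (2129 is not a leap year): 419 − 28 = 391 left.
March 2129 has 31 days: 391 − 31 = 360 left.
April 2129 has 30 days: 360 − 30 = 330 left.
May 2129 has 31 days: 330 − 31 = 299 left.
June 2129 has 30 days: 299 − 30 = 269 left.
July 2129 has 31 days: 269 − 31 = 238 left.
August 2129 has 31 days: 238 − 31 = 207 left.
September 2129 has 30 days: 207 − 30 = 177 left.
October 2129 has 31 days: 177 − 31 = 146 left.
November 2129 has 30 days: 146 − 30 = 116 left.
December 2129 has 31 days: 116 − 31 = 85 left.
January 2130 has 31 days: 85 − 31 = 54 left.
February 2130 has 28 days (2130 is not a leap year): 54 − 28 = 26 left.
26 days into March 2130 → March 26, 2130.
Adding 14 months from March 26, 2130:
month 3 + 14 = 17, which is month 5 of year 2131 → May 2131.
Day 26 is valid in May, giving May 26, 2131.
Advancing 12 months from May 26, 2131:
month 5 + 12 = 17, which is month 5 of year 2132 → May 2132.
Day 26 is valid in May, giving May 26, 2132.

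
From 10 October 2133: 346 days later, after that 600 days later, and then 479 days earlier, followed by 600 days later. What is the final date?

September 11, 2136

Advancing 346 days from October 10, 2133:
October has 31 days, so 31 − 10 = 21 days remain after October 10, 2133; 346 − 21 = 325 left.
November 2133 has 30 days: 325 − 30 = 295 left.
December 2133 has 31 days: 295 − 31 = 264 left.
January 2134 has 31 days: 264 − 31 = 233 left.
February 2134 has 28 days (2134 is not a leap year): 233 − 28 = 205 left.
March 2134 has 31 days: 205 − 31 = 174 left.
April 2134 has 30 days: 174 − 30 = 144 left.
May 2134 has 31 days: 144 − 31 = 113 left.
June 2134 has 30 days: 113 − 30 = 83 left.
July 2134 has 31 days: 83 − 31 = 52 left.
August 2134 has 31 days: 52 − 31 = 21 left.
21 days into September 2134 → September 21, 2134.
Advancing 600 days from September 21, 2134:
September has 30 days, so 30 − 21 = 9 days remain after September 21, 2134; 600 − 9 = 591 left.
October 2134 has 31 days: 591 − 31 = 560 left.
November 2134 has 30 days: 560 − 30 = 530 left.
December 2134 has 31 days: 530 − 31 = 499 left.
January 2135 has 31 days: 499 − 31 = 468 left.
February 2135 has 28 days (2135 is not a leap year): 468 − 28 = 440 left.
March 2135 has 31 days: 440 − 31 = 409 left.
April 2135 has 30 days: 409 − 30 = 379 left.
May 2135 has 31 days: 379 − 31 = 348 left.
June 2135 has 30 days: 348 − 30 = 318 left.
July 2135 has 31 days: 318 − 31 = 287 left.
August 2135 has 31 days: 287 − 31 = 256 left.
September 2135 has 30 days: 256 − 30 = 226 left.
October 2135 has 31 days: 226 − 31 = 195 left.
November 2135 has 30 days: 195 − 30 = 165 left.
December 2135 has 31 days: 165 − 31 = 134 left.
January 2136 has 31 days: 134 − 31 = 103 left.
February 2136 has 29 days (2136 is a leap year): 103 − 29 = 74 left.
March 2136 has 31 days: 74 − 31 = 43 left.
April 2136 has 30 days: 43 − 30 = 13 left.
13 days into May 2136 → May 13, 2136.
Subtracting 479 days from May 13, 2136:
Going back 13 days from May 13, 2136 reaches the end of the previous month; 479 − 13 = 466 left.
April 2136 has 30 days: 466 − 30 = 436 left.
March 2136 has 31 days: 436 − 31 = 405 left.
February 2136 has 29 days (2136 is a leap year): 405 − 29 = 376 left.
January 2136 has 31 days: 376 − 31 = 345 left.
December 2135 has 31 days: 345 − 31 = 314 left.
November 2135 has 30 days: 314 − 30 = 284 left.
October 2135 has 31 days: 284 − 31 = 253 left.
September 2135 has 30 days: 253 − 30 = 223 left.
August 2135 has 31 days: 223 − 31 = 192 left.
July 2135 has 31 days: 192 − 31 = 161 left.
June 2135 has 30 days: 161 − 30 = 131 left.
May 2135 has 31 days: 131 − 31 = 100 left.
April 2135 has 30 days: 100 − 30 = 70 left.
March 2135 has 31 days: 70 − 31 = 39 left.
February 2135 has 28 days (2135 is not a leap year): 39 − 28 = 11 left.
January 2135 has 31 days; 31 − 11 = 20 → January 20, 2135.
Adding 600 days from January 20, 2135:
January has 31 days, so 31 − 20 = 11 days remain after January 20, 2135; 600 − 11 = 589 left.
February 2135 has 28 days (2135 is not a leap year): 589 − 28 = 561 left.
March 2135 has 31 days: 561 − 31 = 530 left.
April 2135 has 30 days: 530 − 30 = 500 left.
May 2135 has 31 days: 500 − 31 = 469 left.
June 2135 has 30 days: 469 − 30 = 439 left.
July 2135 has 31 days: 439 − 31 = 408 left.
August 2135 has 31 days: 408 − 31 = 377 left.
September 2135 has 30 days: 377 − 30 = 347 left.
October 2135 has 31 days: 347 − 31 = 316 left.
November 2135 has 30 days: 316 − 30 = 286 left.
December 2135 has 31 days: 286 − 31 = 255 left.
January 2136 has 31 days: 255 − 31 = 224 left.
February 2136 has 29 days (2136 is a leap year): 224 − 29 = 195 left.
March 2136 has 31 days: 195 − 31 = 164 left.
April 2136 has 30 days: 164 − 30 = 134 left.
May 2136 has 31 days: 134 − 31 = 103 left.
June 2136 has 30 days: 103 − 30 = 73 left.
July 2136 has 31 days: 73 − 31 = 42 left.
August 2136 has 31 days: 42 − 31 = 11 left.
11 days into September 2136 → September 11, 2136.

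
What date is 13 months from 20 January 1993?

Counting forward 13 months from January 20, 1993.
month 1 + 13 = 14, which is month 2 of year 1994 → February 1994.
Day 20 is valid in February, giving February 20, 1994.

February 20, 1994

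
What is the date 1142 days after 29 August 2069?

October 14, 2072

Advancing 1142 days from August 29, 2069.
August has 31 days, so 31 − 29 = 2 days remain after August 29, 2069; 1142 − 2 = 1140 left.
September 2069 has 30 days: 1140 − 30 = 1110 left.
October 2069 has 31 days: 1110 − 31 = 1079 left.
November 2069 has 30 days: 1079 − 30 = 1049 left.
December 2069 has 31 days: 1049 − 31 = 1018 left.
January 2070 has 31 days: 1018 − 31 = 987 left.
February 2070 has 28 days (2070 is not a leap year): 987 − 28 = 959 left.
March 2070 has 31 days: 959 − 31 = 928 left.
April 2070 has 30 days: 928 − 30 = 898 left.
May 2070 has 31 days: 898 − 31 = 867 left.
June 2070 has 30 days: 867 − 30 = 837 left.
July 2070 has 31 days: 837 − 31 = 806 left.
August 2070 has 31 days: 806 − 31 = 775 left.
September 2070 has 30 days: 775 − 30 = 745 left.
October 2070 has 31 days: 745 − 31 = 714 left.
November 2070 has 30 days: 714 − 30 = 684 left.
December 2070 has 31 days: 684 − 31 = 653 left.
January 2071 has 31 days: 653 − 31 = 622 left.
February 2071 has 28 days (2071 is not a leap year): 622 − 28 = 594 left.
March 2071 has 31 days: 594 − 31 = 563 left.
April 2071 has 30 days: 563 − 30 = 533 left.
May 2071 has 31 days: 533 − 31 = 502 left.
June 2071 has 30 days: 502 − 30 = 472 left.
July 2071 has 31 days: 472 − 31 = 441 left.
August 2071 has 31 days: 441 − 31 = 410 left.
September 2071 has 30 days: 410 − 30 = 380 left.
October 2071 has 31 days: 380 − 31 = 349 left.
November 2071 has 30 days: 349 − 30 = 319 left.
December 2071 has 31 days: 319 − 31 = 288 left.
January 2072 has 31 days: 288 − 31 = 257 left.
February 2072 has 29 days (2072 is a leap year): 257 − 29 = 228 left.
March 2072 has 31 days: 228 − 31 = 197 left.
April 2072 has 30 days: 197 − 30 = 167 left.
May 2072 has 31 days: 167 − 31 = 136 left.
June 2072 has 30 days: 136 − 30 = 106 left.
July 2072 has 31 days: 106 − 31 = 75 left.
August 2072 has 31 days: 75 − 31 = 44 left.
September 2072 has 30 days: 44 − 30 = 14 left.
14 days into October 2072 → October 14, 2072.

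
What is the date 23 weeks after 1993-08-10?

Advancing 23 weeks = 161 days from August 10, 1993.
August has 31 days, so 31 − 10 = 21 days remain after August 10, 1993; 161 − 21 = 140 left.
September 1993 has 30 days: 140 − 30 = 110 left.
October 1993 has 31 days: 110 − 31 = 79 left.
November 1993 has 30 days: 79 − 30 = 49 left.
December 1993 has 31 days: 49 − 31 = 18 left.
18 days into January 1994 → January 18, 1994.

January 18, 1994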